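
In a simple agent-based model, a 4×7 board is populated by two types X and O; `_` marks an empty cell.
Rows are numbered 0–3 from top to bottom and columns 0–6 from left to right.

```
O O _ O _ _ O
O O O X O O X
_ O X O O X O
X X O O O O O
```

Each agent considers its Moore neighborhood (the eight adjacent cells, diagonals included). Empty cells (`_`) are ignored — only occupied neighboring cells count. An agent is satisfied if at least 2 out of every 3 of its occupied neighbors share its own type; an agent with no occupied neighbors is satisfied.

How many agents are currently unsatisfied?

(0,0)O 3/3 satisfied
(0,1)O 4/4 satisfied
(0,3)O 2/3 satisfied
(0,6)O 1/2 not
(1,0)O 4/4 satisfied
(1,1)O 5/6 satisfied
(1,2)O 5/7 satisfied
(1,3)X 1/6 not
(1,4)O 4/6 satisfied
(1,5)O 4/6 satisfied
(1,6)X 1/4 not
(2,1)O 4/7 not
(2,2)X 2/8 not
(2,3)O 6/8 satisfied
(2,4)O 6/8 satisfied
(2,5)X 1/8 not
(2,6)O 3/5 not
(3,0)X 1/2 not
(3,1)X 2/4 not
(3,2)O 3/5 not
(3,3)O 4/5 satisfied
(3,4)O 4/5 satisfied
(3,5)O 4/5 satisfied
(3,6)O 2/3 satisfied
Unsatisfied: (0,6), (1,3), (1,6), (2,1), (2,2), (2,5), (2,6), (3,0), (3,1), (3,2) — 10 in total.

10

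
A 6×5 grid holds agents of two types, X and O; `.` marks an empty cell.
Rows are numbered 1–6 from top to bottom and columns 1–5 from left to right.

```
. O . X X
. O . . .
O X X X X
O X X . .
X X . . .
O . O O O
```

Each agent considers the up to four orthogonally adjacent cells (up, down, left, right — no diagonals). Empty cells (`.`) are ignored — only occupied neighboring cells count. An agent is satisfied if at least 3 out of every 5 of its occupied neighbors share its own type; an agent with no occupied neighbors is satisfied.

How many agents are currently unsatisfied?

Row 1: (1,2)O 1/1 ✓ · (1,4)X 1/1 ✓ · (1,5)X 1/1 ✓
Row 2: (2,2)O 1/2 ✗
Row 3: (3,1)O 1/2 ✗ · (3,2)X 2/4 ✗ · (3,3)X 3/3 ✓ · (3,4)X 2/2 ✓ · (3,5)X 1/1 ✓
Row 4: (4,1)O 1/3 ✗ · (4,2)X 3/4 ✓ · (4,3)X 2/2 ✓
Row 5: (5,1)X 1/3 ✗ · (5,2)X 2/2 ✓
Row 6: (6,1)O 0/1 ✗ · (6,3)O 1/1 ✓ · (6,4)O 2/2 ✓ · (6,5)O 1/1 ✓
Unsatisfied: (2,2), (3,1), (3,2), (4,1), (5,1), (6,1) — 6 in total.

6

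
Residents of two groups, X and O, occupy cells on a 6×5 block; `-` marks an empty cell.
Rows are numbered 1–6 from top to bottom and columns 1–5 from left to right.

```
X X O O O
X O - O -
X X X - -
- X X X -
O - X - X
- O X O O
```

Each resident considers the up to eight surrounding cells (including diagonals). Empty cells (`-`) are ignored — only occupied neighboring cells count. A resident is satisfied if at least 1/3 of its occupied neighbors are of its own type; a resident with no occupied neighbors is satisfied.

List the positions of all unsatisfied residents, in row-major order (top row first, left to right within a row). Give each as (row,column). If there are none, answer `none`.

Row 1: (1,1)X 2/3 ✓ · (1,2)X 2/4 ✓ · (1,3)O 3/4 ✓ · (1,4)O 3/3 ✓ · (1,5)O 2/2 ✓
Row 2: (2,1)X 4/5 ✓ · (2,2)O 1/7 ✗ · (2,4)O 3/4 ✓
Row 3: (3,1)X 3/4 ✓ · (3,2)X 5/6 ✓ · (3,3)X 4/6 ✓
Row 4: (4,2)X 5/6 ✓ · (4,3)X 5/5 ✓ · (4,4)X 4/4 ✓
Row 5: (5,1)O 1/2 ✓ · (5,3)X 4/6 ✓ · (5,5)X 1/3 ✓
Row 6: (6,2)O 1/3 ✓ · (6,3)X 1/3 ✓ · (6,4)O 1/4 ✗ · (6,5)O 1/2 ✓

(2,2), (6,4)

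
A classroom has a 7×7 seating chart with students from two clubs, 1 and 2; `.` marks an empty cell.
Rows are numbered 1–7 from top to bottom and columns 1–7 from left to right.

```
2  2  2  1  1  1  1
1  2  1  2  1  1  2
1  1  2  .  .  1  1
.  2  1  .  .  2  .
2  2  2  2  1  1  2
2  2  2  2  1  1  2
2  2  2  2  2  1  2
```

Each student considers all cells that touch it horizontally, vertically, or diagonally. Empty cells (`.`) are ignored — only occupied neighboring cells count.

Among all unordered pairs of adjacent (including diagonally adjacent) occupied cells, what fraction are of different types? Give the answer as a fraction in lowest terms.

23/60

Scan each occupied cell's neighbors to the right and below (and the two forward diagonals) so each pair is counted once.
Row 1: 2(1,1)–2(1,2)= 2(1,1)–1(2,1)≠ 2(1,1)–2(2,2)= 2(1,2)–2(1,3)= 2(1,2)–2(2,2)= 2(1,2)–1(2,3)≠ 2(1,2)–1(2,1)≠ 2(1,3)–1(1,4)≠ 2(1,3)–1(2,3)≠ 2(1,3)–2(2,4)= 2(1,3)–2(2,2)= 1(1,4)–1(1,5)= 1(1,4)–2(2,4)≠ 1(1,4)–1(2,5)= 1(1,4)–1(2,3)= 1(1,5)–1(1,6)= 1(1,5)–1(2,5)= 1(1,5)–1(2,6)= 1(1,5)–2(2,4)≠ 1(1,6)–1(1,7)= 1(1,6)–1(2,6)= 1(1,6)–2(2,7)≠ 1(1,6)–1(2,5)= 1(1,7)–2(2,7)≠ 1(1,7)–1(2,6)=  → 9/25 unlike.
Row 2: 1(2,1)–2(2,2)≠ 1(2,1)–1(3,1)= 1(2,1)–1(3,2)= 2(2,2)–1(2,3)≠ 2(2,2)–1(3,2)≠ 2(2,2)–2(3,3)= 2(2,2)–1(3,1)≠ 1(2,3)–2(2,4)≠ 1(2,3)–2(3,3)≠ 1(2,3)–1(3,2)= 2(2,4)–1(2,5)≠ 2(2,4)–2(3,3)= 1(2,5)–1(2,6)= 1(2,5)–1(3,6)= 1(2,6)–2(2,7)≠ 1(2,6)–1(3,6)= 1(2,6)–1(3,7)= 2(2,7)–1(3,7)≠ 2(2,7)–1(3,6)≠  → 10/19 unlike.
Row 3: 1(3,1)–1(3,2)= 1(3,1)–2(4,2)≠ 1(3,2)–2(3,3)≠ 1(3,2)–2(4,2)≠ 1(3,2)–1(4,3)= 2(3,3)–1(4,3)≠ 2(3,3)–2(4,2)= 1(3,6)–1(3,7)= 1(3,6)–2(4,6)≠ 1(3,7)–2(4,6)≠  → 6/10 unlike.
Row 4: 2(4,2)–1(4,3)≠ 2(4,2)–2(5,2)= 2(4,2)–2(5,3)= 2(4,2)–2(5,1)= 1(4,3)–2(5,3)≠ 1(4,3)–2(5,4)≠ 1(4,3)–2(5,2)≠ 2(4,6)–1(5,6)≠ 2(4,6)–2(5,7)= 2(4,6)–1(5,5)≠  → 6/10 unlike.
Row 5: 2(5,1)–2(5,2)= 2(5,1)–2(6,1)= 2(5,1)–2(6,2)= 2(5,2)–2(5,3)= 2(5,2)–2(6,2)= 2(5,2)–2(6,3)= 2(5,2)–2(6,1)= 2(5,3)–2(5,4)= 2(5,3)–2(6,3)= 2(5,3)–2(6,4)= 2(5,3)–2(6,2)= 2(5,4)–1(5,5)≠ 2(5,4)–2(6,4)= 2(5,4)–1(6,5)≠ 2(5,4)–2(6,3)= 1(5,5)–1(5,6)= 1(5,5)–1(6,5)= 1(5,5)–1(6,6)= 1(5,5)–2(6,4)≠ 1(5,6)–2(5,7)≠ 1(5,6)–1(6,6)= 1(5,6)–2(6,7)≠ 1(5,6)–1(6,5)= 2(5,7)–2(6,7)= 2(5,7)–1(6,6)≠  → 6/25 unlike.
Row 6: 2(6,1)–2(6,2)= 2(6,1)–2(7,1)= 2(6,1)–2(7,2)= 2(6,2)–2(6,3)= 2(6,2)–2(7,2)= 2(6,2)–2(7,3)= 2(6,2)–2(7,1)= 2(6,3)–2(6,4)= 2(6,3)–2(7,3)= 2(6,3)–2(7,4)= 2(6,3)–2(7,2)= 2(6,4)–1(6,5)≠ 2(6,4)–2(7,4)= 2(6,4)–2(7,5)= 2(6,4)–2(7,3)= 1(6,5)–1(6,6)= 1(6,5)–2(7,5)≠ 1(6,5)–1(7,6)= 1(6,5)–2(7,4)≠ 1(6,6)–2(6,7)≠ 1(6,6)–1(7,6)= 1(6,6)–2(7,7)≠ 1(6,6)–2(7,5)≠ 2(6,7)–2(7,7)= 2(6,7)–1(7,6)≠  → 7/25 unlike.
Row 7: 2(7,1)–2(7,2)= 2(7,2)–2(7,3)= 2(7,3)–2(7,4)= 2(7,4)–2(7,5)= 2(7,5)–1(7,6)≠ 1(7,6)–2(7,7)≠  → 2/6 unlike.
Total adjacent occupied pairs: 120; unlike-type pairs: 46.
46/120 reduces to 23/60.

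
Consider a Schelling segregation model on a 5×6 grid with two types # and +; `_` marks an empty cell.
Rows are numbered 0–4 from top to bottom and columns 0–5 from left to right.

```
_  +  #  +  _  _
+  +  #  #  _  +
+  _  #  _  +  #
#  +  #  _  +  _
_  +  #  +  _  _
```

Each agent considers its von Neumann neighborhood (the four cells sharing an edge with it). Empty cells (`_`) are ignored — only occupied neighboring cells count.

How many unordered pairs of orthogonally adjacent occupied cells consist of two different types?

Scan each occupied cell's neighbors to the right and below so each pair is counted once.
From row 0: 3 unlike of 5 pairs (running 3/5).
From row 1: 2 unlike of 6 pairs (running 5/11).
From row 2: 2 unlike of 4 pairs (running 7/15).
From row 3: 2 unlike of 4 pairs (running 9/19).
From row 4: 2 unlike of 2 pairs (running 11/21).
Total adjacent occupied pairs: 21; unlike-type pairs: 11.

11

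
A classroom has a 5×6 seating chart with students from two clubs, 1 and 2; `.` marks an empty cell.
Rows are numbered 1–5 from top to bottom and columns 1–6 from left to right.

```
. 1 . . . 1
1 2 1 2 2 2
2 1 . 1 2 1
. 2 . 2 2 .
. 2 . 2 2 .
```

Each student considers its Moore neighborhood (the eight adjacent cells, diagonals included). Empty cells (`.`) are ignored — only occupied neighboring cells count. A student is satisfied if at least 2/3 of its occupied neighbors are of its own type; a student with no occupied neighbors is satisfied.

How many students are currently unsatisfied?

(1,2)1 2/3 satisfied
(1,6)1 0/2 not
(2,1)1 2/4 not
(2,2)2 1/5 not
(2,3)1 3/5 not
(2,4)2 2/4 not
(2,5)2 3/6 not
(2,6)2 2/4 not
(3,1)2 2/4 not
(3,2)1 2/5 not
(3,4)1 1/6 not
(3,5)2 5/7 satisfied
(3,6)1 0/4 not
(4,2)2 2/3 satisfied
(4,4)2 4/5 satisfied
(4,5)2 4/6 satisfied
(5,2)2 1/1 satisfied
(5,4)2 3/3 satisfied
(5,5)2 3/3 satisfied
Unsatisfied: (1,6), (2,1), (2,2), (2,3), (2,4), (2,5), (2,6), (3,1), (3,2), (3,4), (3,6) — 11 in total.

11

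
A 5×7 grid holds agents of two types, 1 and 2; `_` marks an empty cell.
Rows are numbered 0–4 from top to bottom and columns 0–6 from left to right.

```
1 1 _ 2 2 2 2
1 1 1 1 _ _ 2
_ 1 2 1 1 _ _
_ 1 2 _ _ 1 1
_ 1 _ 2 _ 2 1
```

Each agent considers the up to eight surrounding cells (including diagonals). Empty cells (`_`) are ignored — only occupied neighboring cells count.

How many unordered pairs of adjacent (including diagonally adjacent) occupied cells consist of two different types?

16

Scan each occupied cell's neighbors to the right and below (and the two forward diagonals) so each pair is counted once.
From row 0: 3 unlike of 14 pairs (running 3/14).
From row 1: 3 unlike of 12 pairs (running 6/26).
From row 2: 5 unlike of 9 pairs (running 11/35).
From row 3: 4 unlike of 9 pairs (running 15/44).
From row 4: 1 unlike of 1 pairs (running 16/45).
Total adjacent occupied pairs: 45; unlike-type pairs: 16.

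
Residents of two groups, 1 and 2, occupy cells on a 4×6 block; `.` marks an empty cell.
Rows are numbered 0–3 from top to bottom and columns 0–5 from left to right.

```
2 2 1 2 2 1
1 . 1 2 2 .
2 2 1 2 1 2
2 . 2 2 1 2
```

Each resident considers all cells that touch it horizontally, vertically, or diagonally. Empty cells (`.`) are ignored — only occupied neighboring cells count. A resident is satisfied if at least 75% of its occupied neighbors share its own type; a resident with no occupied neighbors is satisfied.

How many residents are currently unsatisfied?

18

(0,0)2 1/2 ✗
(0,1)2 1/4 ✗
(0,2)1 1/4 ✗
(0,3)2 3/5 ✗
(0,4)2 3/4 ✓
(0,5)1 0/2 ✗
(1,0)1 0/4 ✗
(1,2)1 2/7 ✗
(1,3)2 4/8 ✗
(1,4)2 5/7 ✗
(2,0)2 2/3 ✗
(2,1)2 3/6 ✗
(2,2)1 1/6 ✗
(2,3)2 4/8 ✗
(2,4)1 1/7 ✗
(2,5)2 2/4 ✗
(3,0)2 2/2 ✓
(3,2)2 3/4 ✓
(3,3)2 2/5 ✗
(3,4)1 1/5 ✗
(3,5)2 1/3 ✗
Unsatisfied: (0,0), (0,1), (0,2), (0,3), (0,5), (1,0), (1,2), (1,3), (1,4), (2,0), (2,1), (2,2), (2,3), (2,4), (2,5), (3,3), (3,4), (3,5) — 18 in total.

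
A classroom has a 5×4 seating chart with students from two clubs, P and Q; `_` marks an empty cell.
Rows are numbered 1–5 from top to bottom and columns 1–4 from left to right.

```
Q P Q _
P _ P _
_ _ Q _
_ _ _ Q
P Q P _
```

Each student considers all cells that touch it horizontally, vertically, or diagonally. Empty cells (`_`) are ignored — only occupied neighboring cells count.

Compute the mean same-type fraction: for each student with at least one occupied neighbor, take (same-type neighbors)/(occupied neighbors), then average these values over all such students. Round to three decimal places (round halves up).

(1,1)Q 0/2
(1,2)P 2/4
(1,3)Q 0/2
(2,1)P 1/2
(2,3)P 1/3
(3,3)Q 1/2
(4,4)Q 1/2
(5,1)P 0/1
(5,2)Q 0/2
(5,3)P 0/2
Sum over 10 students: 0/2 + 2/4 + 0/2 + 1/2 + 1/3 + 1/2 + 1/2 + 0/1 + 0/2 + 0/2 = 7/3; mean = 7/3 ÷ 10 = 7/30 = 0.233333… → 0.233.

0.233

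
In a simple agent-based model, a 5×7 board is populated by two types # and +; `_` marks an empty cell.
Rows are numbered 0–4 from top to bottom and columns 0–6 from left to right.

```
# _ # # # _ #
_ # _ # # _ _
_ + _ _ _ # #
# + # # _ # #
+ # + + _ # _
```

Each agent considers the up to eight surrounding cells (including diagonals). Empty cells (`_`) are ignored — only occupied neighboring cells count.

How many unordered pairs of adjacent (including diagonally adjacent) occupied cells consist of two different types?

13

Scan each occupied cell's neighbors to the right and below (and the two forward diagonals) so each pair is counted once.
Row 0: #(0,0)–#(1,1)= #(0,2)–#(0,3)= #(0,2)–#(1,3)= #(0,2)–#(1,1)= #(0,3)–#(0,4)= #(0,3)–#(1,3)= #(0,3)–#(1,4)= #(0,4)–#(1,4)= #(0,4)–#(1,3)=  → 0/9 unlike.
Row 1: #(1,1)–+(2,1)≠ #(1,3)–#(1,4)= #(1,4)–#(2,5)=  → 1/3 unlike.
Row 2: +(2,1)–+(3,1)= +(2,1)–#(3,2)≠ +(2,1)–#(3,0)≠ #(2,5)–#(2,6)= #(2,5)–#(3,5)= #(2,5)–#(3,6)= #(2,6)–#(3,6)= #(2,6)–#(3,5)=  → 2/8 unlike.
Row 3: #(3,0)–+(3,1)≠ #(3,0)–+(4,0)≠ #(3,0)–#(4,1)= +(3,1)–#(3,2)≠ +(3,1)–#(4,1)≠ +(3,1)–+(4,2)= +(3,1)–+(4,0)= #(3,2)–#(3,3)= #(3,2)–+(4,2)≠ #(3,2)–+(4,3)≠ #(3,2)–#(4,1)= #(3,3)–+(4,3)≠ #(3,3)–+(4,2)≠ #(3,5)–#(3,6)= #(3,5)–#(4,5)= #(3,6)–#(4,5)=  → 8/16 unlike.
Row 4: +(4,0)–#(4,1)≠ #(4,1)–+(4,2)≠ +(4,2)–+(4,3)=  → 2/3 unlike.
Total adjacent occupied pairs: 39; unlike-type pairs: 13.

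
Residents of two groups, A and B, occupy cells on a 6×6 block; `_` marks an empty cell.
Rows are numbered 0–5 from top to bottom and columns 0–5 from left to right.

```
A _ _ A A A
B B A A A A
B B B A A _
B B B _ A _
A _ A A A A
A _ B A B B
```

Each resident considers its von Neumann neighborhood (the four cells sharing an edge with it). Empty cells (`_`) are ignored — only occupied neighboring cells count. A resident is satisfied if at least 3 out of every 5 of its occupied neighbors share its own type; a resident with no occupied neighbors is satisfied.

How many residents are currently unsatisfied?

10

(0,0)A 0/1 ✗
(0,3)A 2/2 ✓
(0,4)A 3/3 ✓
(0,5)A 2/2 ✓
(1,0)B 2/3 ✓
(1,1)B 2/3 ✓
(1,2)A 1/3 ✗
(1,3)A 4/4 ✓
(1,4)A 4/4 ✓
(1,5)A 2/2 ✓
(2,0)B 3/3 ✓
(2,1)B 4/4 ✓
(2,2)B 2/4 ✗
(2,3)A 2/3 ✓
(2,4)A 3/3 ✓
(3,0)B 2/3 ✓
(3,1)B 3/3 ✓
(3,2)B 2/3 ✓
(3,4)A 2/2 ✓
(4,0)A 1/2 ✗
(4,2)A 1/3 ✗
(4,3)A 3/3 ✓
(4,4)A 3/4 ✓
(4,5)A 1/2 ✗
(5,0)A 1/1 ✓
(5,2)B 0/2 ✗
(5,3)A 1/3 ✗
(5,4)B 1/3 ✗
(5,5)B 1/2 ✗
Unsatisfied: (0,0), (1,2), (2,2), (4,0), (4,2), (4,5), (5,2), (5,3), (5,4), (5,5) — 10 in total.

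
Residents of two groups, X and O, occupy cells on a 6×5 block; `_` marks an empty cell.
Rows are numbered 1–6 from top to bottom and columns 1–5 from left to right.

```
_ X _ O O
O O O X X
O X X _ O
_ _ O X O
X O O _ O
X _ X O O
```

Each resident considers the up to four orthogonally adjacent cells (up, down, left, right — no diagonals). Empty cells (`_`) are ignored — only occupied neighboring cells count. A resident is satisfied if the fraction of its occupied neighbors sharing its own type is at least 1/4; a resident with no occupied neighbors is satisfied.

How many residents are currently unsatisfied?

(1,2)X 0/1 unhappy
(1,4)O 1/2 ok
(1,5)O 1/2 ok
(2,1)O 2/2 ok
(2,2)O 2/4 ok
(2,3)O 1/3 ok
(2,4)X 1/3 ok
(2,5)X 1/3 ok
(3,1)O 1/2 ok
(3,2)X 1/3 ok
(3,3)X 1/3 ok
(3,5)O 1/2 ok
(4,3)O 1/3 ok
(4,4)X 0/2 unhappy
(4,5)O 2/3 ok
(5,1)X 1/2 ok
(5,2)O 1/2 ok
(5,3)O 2/3 ok
(5,5)O 2/2 ok
(6,1)X 1/1 ok
(6,3)X 0/2 unhappy
(6,4)O 1/2 ok
(6,5)O 2/2 ok
Unsatisfied: (1,2), (4,4), (6,3) — 3 in total.

3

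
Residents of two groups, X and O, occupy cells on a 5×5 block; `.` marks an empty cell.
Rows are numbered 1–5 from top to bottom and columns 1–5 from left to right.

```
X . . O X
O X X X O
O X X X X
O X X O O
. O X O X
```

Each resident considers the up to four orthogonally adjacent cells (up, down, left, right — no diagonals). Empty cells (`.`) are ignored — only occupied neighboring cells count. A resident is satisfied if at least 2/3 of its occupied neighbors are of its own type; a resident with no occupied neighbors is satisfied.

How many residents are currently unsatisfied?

Row 1: (1,1)X 0/1 unhappy · (1,4)O 0/2 unhappy · (1,5)X 0/2 unhappy
Row 2: (2,1)O 1/3 unhappy · (2,2)X 2/3 ok · (2,3)X 3/3 ok · (2,4)X 2/4 unhappy · (2,5)O 0/3 unhappy
Row 3: (3,1)O 2/3 ok · (3,2)X 3/4 ok · (3,3)X 4/4 ok · (3,4)X 3/4 ok · (3,5)X 1/3 unhappy
Row 4: (4,1)O 1/2 unhappy · (4,2)X 2/4 unhappy · (4,3)X 3/4 ok · (4,4)O 2/4 unhappy · (4,5)O 1/3 unhappy
Row 5: (5,2)O 0/2 unhappy · (5,3)X 1/3 unhappy · (5,4)O 1/3 unhappy · (5,5)X 0/2 unhappy
Unsatisfied: (1,1), (1,4), (1,5), (2,1), (2,4), (2,5), (3,5), (4,1), (4,2), (4,4), (4,5), (5,2), (5,3), (5,4), (5,5) — 15 in total.

15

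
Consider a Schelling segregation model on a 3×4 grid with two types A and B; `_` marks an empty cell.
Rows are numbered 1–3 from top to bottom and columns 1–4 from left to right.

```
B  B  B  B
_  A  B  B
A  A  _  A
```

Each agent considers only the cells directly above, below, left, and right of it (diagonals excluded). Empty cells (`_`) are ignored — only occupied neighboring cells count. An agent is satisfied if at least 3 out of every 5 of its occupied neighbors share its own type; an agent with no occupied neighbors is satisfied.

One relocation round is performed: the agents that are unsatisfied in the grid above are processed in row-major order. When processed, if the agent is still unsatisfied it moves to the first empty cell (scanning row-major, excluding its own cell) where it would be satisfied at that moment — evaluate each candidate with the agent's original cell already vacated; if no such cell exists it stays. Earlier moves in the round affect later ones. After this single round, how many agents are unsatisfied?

1

Initially unsatisfied (in order): (2,2), (3,4).
  (2,2) → (3,3).
  (3,4): no empty cell satisfies it; stays.
Resulting grid:
B B B B
_ _ B B
A A A A
Unsatisfied now: (3,4).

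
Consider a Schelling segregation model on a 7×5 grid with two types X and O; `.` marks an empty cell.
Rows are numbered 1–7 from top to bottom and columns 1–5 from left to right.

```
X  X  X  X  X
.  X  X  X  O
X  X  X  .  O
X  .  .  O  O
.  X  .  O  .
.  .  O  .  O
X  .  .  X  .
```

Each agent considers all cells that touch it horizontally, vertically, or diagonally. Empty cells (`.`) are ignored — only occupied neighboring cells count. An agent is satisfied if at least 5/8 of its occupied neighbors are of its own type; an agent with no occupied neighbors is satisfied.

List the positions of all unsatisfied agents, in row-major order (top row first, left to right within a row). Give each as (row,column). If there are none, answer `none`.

Row 1: (1,1)X 2/2 satisfied · (1,2)X 4/4 satisfied · (1,3)X 5/5 satisfied · (1,4)X 4/5 satisfied · (1,5)X 2/3 satisfied
Row 2: (2,2)X 7/7 satisfied · (2,3)X 7/7 satisfied · (2,4)X 5/7 satisfied · (2,5)O 1/4 not
Row 3: (3,1)X 3/3 satisfied · (3,2)X 5/5 satisfied · (3,3)X 4/5 satisfied · (3,5)O 3/4 satisfied
Row 4: (4,1)X 3/3 satisfied · (4,4)O 3/4 satisfied · (4,5)O 3/3 satisfied
Row 5: (5,2)X 1/2 not · (5,4)O 4/4 satisfied
Row 6: (6,3)O 1/3 not · (6,5)O 1/2 not
Row 7: (7,1)X 0/0 satisfied · (7,4)X 0/2 not

(2,5), (5,2), (6,3), (6,5), (7,4)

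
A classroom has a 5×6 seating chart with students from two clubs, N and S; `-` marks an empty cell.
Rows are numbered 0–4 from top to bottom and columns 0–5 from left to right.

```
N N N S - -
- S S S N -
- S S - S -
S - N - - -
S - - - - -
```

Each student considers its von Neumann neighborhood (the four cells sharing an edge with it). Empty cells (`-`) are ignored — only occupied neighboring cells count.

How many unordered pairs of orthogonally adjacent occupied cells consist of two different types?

6

Scan each occupied cell's neighbors to the right and below so each pair is counted once.
From row 0: 3 unlike of 6 pairs (running 3/6).
From row 1: 2 unlike of 6 pairs (running 5/12).
From row 2: 1 unlike of 2 pairs (running 6/14).
From row 3: 0 unlike of 1 pairs (running 6/15).
Total adjacent occupied pairs: 15; unlike-type pairs: 6.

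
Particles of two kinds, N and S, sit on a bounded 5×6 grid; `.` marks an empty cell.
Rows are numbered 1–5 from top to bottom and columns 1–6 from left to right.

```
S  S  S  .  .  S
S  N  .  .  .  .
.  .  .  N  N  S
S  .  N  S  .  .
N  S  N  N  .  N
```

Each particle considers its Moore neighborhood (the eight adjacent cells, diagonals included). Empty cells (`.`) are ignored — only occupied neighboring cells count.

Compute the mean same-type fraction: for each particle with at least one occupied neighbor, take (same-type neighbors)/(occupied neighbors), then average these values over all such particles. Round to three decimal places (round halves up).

0.407

Row 1: (1,1)S 2/3 · (1,2)S 3/4 · (1,3)S 1/2 · (1,6)S — no occupied neighbors
Row 2: (2,1)S 2/3 · (2,2)N 0/4
Row 3: (3,4)N 2/3 · (3,5)N 1/3 · (3,6)S 0/1
Row 4: (4,1)S 1/2 · (4,3)N 3/5 · (4,4)S 0/5
Row 5: (5,1)N 0/2 · (5,2)S 1/4 · (5,3)N 2/4 · (5,4)N 2/3 · (5,6)N — no occupied neighbors
Sum over 15 particles: 2/3 + 3/4 + 1/2 + 2/3 + 0/4 + 2/3 + 1/3 + 0/1 + 1/2 + 3/5 + 0/5 + 0/2 + 1/4 + 2/4 + 2/3 = 61/10; mean = 61/10 ÷ 15 = 61/150 = 0.406666… → 0.407.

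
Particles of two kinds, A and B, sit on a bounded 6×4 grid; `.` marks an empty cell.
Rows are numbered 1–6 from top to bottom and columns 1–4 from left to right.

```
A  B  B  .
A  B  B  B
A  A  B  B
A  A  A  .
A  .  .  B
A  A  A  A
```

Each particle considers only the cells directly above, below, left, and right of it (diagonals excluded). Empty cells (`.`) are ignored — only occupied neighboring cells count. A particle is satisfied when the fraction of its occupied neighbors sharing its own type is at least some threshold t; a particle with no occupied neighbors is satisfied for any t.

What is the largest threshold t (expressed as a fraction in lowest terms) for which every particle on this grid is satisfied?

0/1

(1,1)A 1/2
(1,2)B 2/3
(1,3)B 2/2
(2,1)A 2/3
(2,2)B 2/4
(2,3)B 4/4
(2,4)B 2/2
(3,1)A 3/3
(3,2)A 2/4
(3,3)B 2/4
(3,4)B 2/2
(4,1)A 3/3
(4,2)A 3/3
(4,3)A 1/2
(5,1)A 2/2
(5,4)B 0/1
(6,1)A 2/2
(6,2)A 2/2
(6,3)A 2/2
(6,4)A 1/2
The smallest same-type fraction is 0/1 at (5,4), which reduces to 0/1. Any threshold above that leaves this particle unsatisfied.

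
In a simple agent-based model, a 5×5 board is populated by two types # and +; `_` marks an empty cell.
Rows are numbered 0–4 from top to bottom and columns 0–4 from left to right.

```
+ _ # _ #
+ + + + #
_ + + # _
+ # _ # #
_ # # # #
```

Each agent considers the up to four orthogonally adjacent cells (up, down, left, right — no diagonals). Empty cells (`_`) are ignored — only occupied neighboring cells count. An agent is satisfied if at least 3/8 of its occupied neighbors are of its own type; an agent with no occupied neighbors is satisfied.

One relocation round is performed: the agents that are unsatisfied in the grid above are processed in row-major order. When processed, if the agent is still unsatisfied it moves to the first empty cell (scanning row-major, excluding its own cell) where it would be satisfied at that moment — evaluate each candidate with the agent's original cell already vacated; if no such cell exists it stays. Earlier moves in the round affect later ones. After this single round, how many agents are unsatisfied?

0

Initially unsatisfied (in order): (0,2), (1,3), (2,3), (3,0), (3,1).
  (0,2) → (0,3).
  (1,3) → (0,1).
  (2,3): now satisfied by earlier moves; stays.
  (3,0) → (0,2).
  (3,1): now satisfied by earlier moves; stays.
Resulting grid:
+ + + # #
+ + + _ #
_ + + # _
_ # _ # #
_ # # # #
All satisfied now.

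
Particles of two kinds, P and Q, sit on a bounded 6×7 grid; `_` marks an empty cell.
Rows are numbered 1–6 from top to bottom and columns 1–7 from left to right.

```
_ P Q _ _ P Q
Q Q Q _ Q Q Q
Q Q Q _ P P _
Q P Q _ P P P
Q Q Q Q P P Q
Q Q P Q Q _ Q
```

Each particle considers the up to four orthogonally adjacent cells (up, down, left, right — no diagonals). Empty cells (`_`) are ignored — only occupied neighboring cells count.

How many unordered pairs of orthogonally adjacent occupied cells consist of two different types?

17

Scan each occupied cell's neighbors to the right and below so each pair is counted once.
Row 1: P(1,2)–Q(1,3)≠ P(1,2)–Q(2,2)≠ Q(1,3)–Q(2,3)= P(1,6)–Q(1,7)≠ P(1,6)–Q(2,6)≠ Q(1,7)–Q(2,7)=  → 4/6 unlike.
Row 2: Q(2,1)–Q(2,2)= Q(2,1)–Q(3,1)= Q(2,2)–Q(2,3)= Q(2,2)–Q(3,2)= Q(2,3)–Q(3,3)= Q(2,5)–Q(2,6)= Q(2,5)–P(3,5)≠ Q(2,6)–Q(2,7)= Q(2,6)–P(3,6)≠  → 2/9 unlike.
Row 3: Q(3,1)–Q(3,2)= Q(3,1)–Q(4,1)= Q(3,2)–Q(3,3)= Q(3,2)–P(4,2)≠ Q(3,3)–Q(4,3)= P(3,5)–P(3,6)= P(3,5)–P(4,5)= P(3,6)–P(4,6)=  → 1/8 unlike.
Row 4: Q(4,1)–P(4,2)≠ Q(4,1)–Q(5,1)= P(4,2)–Q(4,3)≠ P(4,2)–Q(5,2)≠ Q(4,3)–Q(5,3)= P(4,5)–P(4,6)= P(4,5)–P(5,5)= P(4,6)–P(4,7)= P(4,6)–P(5,6)= P(4,7)–Q(5,7)≠  → 4/10 unlike.
Row 5: Q(5,1)–Q(5,2)= Q(5,1)–Q(6,1)= Q(5,2)–Q(5,3)= Q(5,2)–Q(6,2)= Q(5,3)–Q(5,4)= Q(5,3)–P(6,3)≠ Q(5,4)–P(5,5)≠ Q(5,4)–Q(6,4)= P(5,5)–P(5,6)= P(5,5)–Q(6,5)≠ P(5,6)–Q(5,7)≠ Q(5,7)–Q(6,7)=  → 4/12 unlike.
Row 6: Q(6,1)–Q(6,2)= Q(6,2)–P(6,3)≠ P(6,3)–Q(6,4)≠ Q(6,4)–Q(6,5)=  → 2/4 unlike.
Total adjacent occupied pairs: 49; unlike-type pairs: 17.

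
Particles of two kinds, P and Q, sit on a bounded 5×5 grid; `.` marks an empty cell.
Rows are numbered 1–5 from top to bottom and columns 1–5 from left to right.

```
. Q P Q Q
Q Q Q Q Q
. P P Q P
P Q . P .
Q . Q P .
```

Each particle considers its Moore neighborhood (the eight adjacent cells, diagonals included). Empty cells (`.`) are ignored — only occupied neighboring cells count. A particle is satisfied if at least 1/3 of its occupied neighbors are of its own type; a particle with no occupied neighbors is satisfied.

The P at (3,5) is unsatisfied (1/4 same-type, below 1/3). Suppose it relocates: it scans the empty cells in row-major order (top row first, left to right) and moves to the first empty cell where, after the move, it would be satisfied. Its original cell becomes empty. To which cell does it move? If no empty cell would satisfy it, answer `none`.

(3,1)

Vacating (3,5). Empty cells in order:
  (1,1): 0/3 same-type → still unsatisfied.
  (3,1): 2/5 same-type → satisfied — stop here.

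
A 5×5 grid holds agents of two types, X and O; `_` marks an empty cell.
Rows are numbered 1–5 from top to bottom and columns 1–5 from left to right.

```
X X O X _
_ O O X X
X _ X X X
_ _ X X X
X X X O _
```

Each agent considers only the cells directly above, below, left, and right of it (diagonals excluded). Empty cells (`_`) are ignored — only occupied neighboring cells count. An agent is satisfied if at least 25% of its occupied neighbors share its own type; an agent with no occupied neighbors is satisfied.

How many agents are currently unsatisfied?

(1,1)X 1/1 ok
(1,2)X 1/3 ok
(1,3)O 1/3 ok
(1,4)X 1/2 ok
(2,2)O 1/2 ok
(2,3)O 2/4 ok
(2,4)X 3/4 ok
(2,5)X 2/2 ok
(3,1)X 0/0 ok
(3,3)X 2/3 ok
(3,4)X 4/4 ok
(3,5)X 3/3 ok
(4,3)X 3/3 ok
(4,4)X 3/4 ok
(4,5)X 2/2 ok
(5,1)X 1/1 ok
(5,2)X 2/2 ok
(5,3)X 2/3 ok
(5,4)O 0/2 unhappy
Unsatisfied: (5,4) — 1 in total.

1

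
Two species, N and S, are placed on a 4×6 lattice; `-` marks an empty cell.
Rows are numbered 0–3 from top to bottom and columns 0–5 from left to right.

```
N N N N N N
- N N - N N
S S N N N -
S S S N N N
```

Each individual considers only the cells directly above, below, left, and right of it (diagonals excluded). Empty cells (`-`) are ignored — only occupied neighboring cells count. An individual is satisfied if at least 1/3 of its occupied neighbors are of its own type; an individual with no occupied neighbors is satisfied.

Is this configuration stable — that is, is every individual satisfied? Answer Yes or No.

Row 0: (0,0)N 1/1 ok · (0,1)N 3/3 ok · (0,2)N 3/3 ok · (0,3)N 2/2 ok · (0,4)N 3/3 ok · (0,5)N 2/2 ok
Row 1: (1,1)N 2/3 ok · (1,2)N 3/3 ok · (1,4)N 3/3 ok · (1,5)N 2/2 ok
Row 2: (2,0)S 2/2 ok · (2,1)S 2/4 ok · (2,2)N 2/4 ok · (2,3)N 3/3 ok · (2,4)N 3/3 ok
Row 3: (3,0)S 2/2 ok · (3,1)S 3/3 ok · (3,2)S 1/3 ok · (3,3)N 2/3 ok · (3,4)N 3/3 ok · (3,5)N 1/1 ok
All meet the threshold, so the configuration is stable.

Yes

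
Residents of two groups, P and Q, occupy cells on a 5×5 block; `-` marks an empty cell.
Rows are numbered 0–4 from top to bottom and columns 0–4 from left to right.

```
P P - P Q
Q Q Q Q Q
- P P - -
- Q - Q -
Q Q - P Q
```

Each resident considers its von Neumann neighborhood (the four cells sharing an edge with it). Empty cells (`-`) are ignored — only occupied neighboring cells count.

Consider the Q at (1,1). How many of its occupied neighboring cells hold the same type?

2

Occupied neighbors of (1,1): (0,1)=P, (2,1)=P, (1,0)=Q, (1,2)=Q.
Same type (Q): 2 of 4.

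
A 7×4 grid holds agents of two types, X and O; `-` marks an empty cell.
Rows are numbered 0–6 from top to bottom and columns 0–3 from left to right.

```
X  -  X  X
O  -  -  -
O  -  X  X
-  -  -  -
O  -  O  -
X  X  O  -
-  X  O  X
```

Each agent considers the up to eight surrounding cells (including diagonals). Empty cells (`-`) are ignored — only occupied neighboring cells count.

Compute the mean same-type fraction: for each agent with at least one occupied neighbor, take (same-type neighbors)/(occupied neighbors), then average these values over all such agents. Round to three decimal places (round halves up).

0.543

(0,0)X 0/1
(0,2)X 1/1
(0,3)X 1/1
(1,0)O 1/2
(2,0)O 1/1
(2,2)X 1/1
(2,3)X 1/1
(4,0)O 0/2
(4,2)O 1/2
(5,0)X 2/3
(5,1)X 2/6
(5,2)O 2/5
(6,1)X 2/4
(6,2)O 1/4
(6,3)X 0/2
Sum over 15 agents: 0/1 + 1/1 + 1/1 + 1/2 + 1/1 + 1/1 + 1/1 + 0/2 + 1/2 + 2/3 + 2/6 + 2/5 + 2/4 + 1/4 + 0/2 = 163/20; mean = 163/20 ÷ 15 = 163/300 = 0.543333… → 0.543.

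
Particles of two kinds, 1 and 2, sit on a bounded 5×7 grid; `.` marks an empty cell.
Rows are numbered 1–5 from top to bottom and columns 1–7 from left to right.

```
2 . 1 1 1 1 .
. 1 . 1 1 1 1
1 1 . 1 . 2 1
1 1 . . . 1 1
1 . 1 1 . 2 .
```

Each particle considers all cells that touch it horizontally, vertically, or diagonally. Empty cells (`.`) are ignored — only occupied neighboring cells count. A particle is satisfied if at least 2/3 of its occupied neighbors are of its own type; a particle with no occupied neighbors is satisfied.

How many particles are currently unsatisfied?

(1,1)2 0/1 ✗
(1,3)1 3/3 ✓
(1,4)1 4/4 ✓
(1,5)1 5/5 ✓
(1,6)1 4/4 ✓
(2,2)1 3/4 ✓
(2,4)1 5/5 ✓
(2,5)1 6/7 ✓
(2,6)1 5/6 ✓
(2,7)1 3/4 ✓
(3,1)1 4/4 ✓
(3,2)1 4/4 ✓
(3,4)1 2/2 ✓
(3,6)2 0/6 ✗
(3,7)1 4/5 ✓
(4,1)1 4/4 ✓
(4,2)1 5/5 ✓
(4,6)1 2/4 ✗
(4,7)1 2/4 ✗
(5,1)1 2/2 ✓
(5,3)1 2/2 ✓
(5,4)1 1/1 ✓
(5,6)2 0/2 ✗
Unsatisfied: (1,1), (3,6), (4,6), (4,7), (5,6) — 5 in total.

5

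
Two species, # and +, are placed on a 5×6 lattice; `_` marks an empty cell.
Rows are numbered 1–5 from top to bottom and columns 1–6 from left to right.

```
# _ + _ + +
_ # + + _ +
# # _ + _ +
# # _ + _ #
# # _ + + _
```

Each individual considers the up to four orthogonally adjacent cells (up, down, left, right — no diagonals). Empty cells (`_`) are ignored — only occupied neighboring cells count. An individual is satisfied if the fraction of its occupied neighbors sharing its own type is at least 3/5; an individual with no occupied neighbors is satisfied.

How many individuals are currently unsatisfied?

3

Row 1: (1,1)# 0/0 ok · (1,3)+ 1/1 ok · (1,5)+ 1/1 ok · (1,6)+ 2/2 ok
Row 2: (2,2)# 1/2 unhappy · (2,3)+ 2/3 ok · (2,4)+ 2/2 ok · (2,6)+ 2/2 ok
Row 3: (3,1)# 2/2 ok · (3,2)# 3/3 ok · (3,4)+ 2/2 ok · (3,6)+ 1/2 unhappy
Row 4: (4,1)# 3/3 ok · (4,2)# 3/3 ok · (4,4)+ 2/2 ok · (4,6)# 0/1 unhappy
Row 5: (5,1)# 2/2 ok · (5,2)# 2/2 ok · (5,4)+ 2/2 ok · (5,5)+ 1/1 ok
Unsatisfied: (2,2), (3,6), (4,6) — 3 in total.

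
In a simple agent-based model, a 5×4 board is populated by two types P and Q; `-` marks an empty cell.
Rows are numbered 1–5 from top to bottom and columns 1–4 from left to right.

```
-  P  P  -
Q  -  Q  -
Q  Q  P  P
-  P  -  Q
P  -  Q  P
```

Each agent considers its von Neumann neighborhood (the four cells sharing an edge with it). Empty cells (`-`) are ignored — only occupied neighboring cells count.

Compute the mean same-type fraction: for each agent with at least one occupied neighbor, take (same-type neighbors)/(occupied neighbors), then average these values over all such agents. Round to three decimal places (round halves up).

(1,2)P 1/1
(1,3)P 1/2
(2,1)Q 1/1
(2,3)Q 0/2
(3,1)Q 2/2
(3,2)Q 1/3
(3,3)P 1/3
(3,4)P 1/2
(4,2)P 0/1
(4,4)Q 0/2
(5,1)P — no occupied neighbors
(5,3)Q 0/1
(5,4)P 0/2
Sum over 12 agents: 1/1 + 1/2 + 1/1 + 0/2 + 2/2 + 1/3 + 1/3 + 1/2 + 0/1 + 0/2 + 0/1 + 0/2 = 14/3; mean = 14/3 ÷ 12 = 7/18 = 0.388888… → 0.389.

0.389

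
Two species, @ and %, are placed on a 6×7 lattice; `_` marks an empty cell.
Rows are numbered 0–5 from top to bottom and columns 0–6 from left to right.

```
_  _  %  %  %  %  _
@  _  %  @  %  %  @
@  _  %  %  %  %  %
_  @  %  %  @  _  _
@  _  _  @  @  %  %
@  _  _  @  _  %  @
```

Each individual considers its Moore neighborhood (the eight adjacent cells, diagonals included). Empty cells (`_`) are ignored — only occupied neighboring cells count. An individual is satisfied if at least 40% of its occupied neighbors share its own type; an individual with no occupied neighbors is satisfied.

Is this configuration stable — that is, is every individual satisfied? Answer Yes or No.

Row 0: (0,2)% 2/3 ✓ · (0,3)% 4/5 ✓ · (0,4)% 4/5 ✓ · (0,5)% 3/4 ✓
Row 1: (1,0)@ 1/1 ✓ · (1,2)% 4/5 ✓ · (1,3)@ 0/8 ✗ · (1,4)% 7/8 ✓ · (1,5)% 6/7 ✓ · (1,6)@ 0/4 ✗
Row 2: (2,0)@ 2/2 ✓ · (2,2)% 4/6 ✓ · (2,3)% 6/8 ✓ · (2,4)% 5/7 ✓ · (2,5)% 4/6 ✓ · (2,6)% 2/3 ✓
Row 3: (3,1)@ 2/4 ✓ · (3,2)% 3/5 ✓ · (3,3)% 4/7 ✓ · (3,4)@ 2/7 ✗
Row 4: (4,0)@ 2/2 ✓ · (4,3)@ 3/5 ✓ · (4,4)@ 3/6 ✓ · (4,5)% 2/5 ✓ · (4,6)% 2/3 ✓
Row 5: (5,0)@ 1/1 ✓ · (5,3)@ 2/2 ✓ · (5,5)% 2/4 ✓ · (5,6)@ 0/3 ✗
For instance (1,3) has only 0/8 same-type neighbors, below 2/5.

No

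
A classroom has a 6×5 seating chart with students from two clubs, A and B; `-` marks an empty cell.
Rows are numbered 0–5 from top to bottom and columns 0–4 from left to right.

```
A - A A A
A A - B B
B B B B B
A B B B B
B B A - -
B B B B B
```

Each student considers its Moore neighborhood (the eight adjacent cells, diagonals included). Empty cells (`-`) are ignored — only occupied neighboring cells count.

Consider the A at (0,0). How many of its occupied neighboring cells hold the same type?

2

Occupied neighbors of (0,0): (1,0)=A, (1,1)=A.
Same type (A): 2 of 2.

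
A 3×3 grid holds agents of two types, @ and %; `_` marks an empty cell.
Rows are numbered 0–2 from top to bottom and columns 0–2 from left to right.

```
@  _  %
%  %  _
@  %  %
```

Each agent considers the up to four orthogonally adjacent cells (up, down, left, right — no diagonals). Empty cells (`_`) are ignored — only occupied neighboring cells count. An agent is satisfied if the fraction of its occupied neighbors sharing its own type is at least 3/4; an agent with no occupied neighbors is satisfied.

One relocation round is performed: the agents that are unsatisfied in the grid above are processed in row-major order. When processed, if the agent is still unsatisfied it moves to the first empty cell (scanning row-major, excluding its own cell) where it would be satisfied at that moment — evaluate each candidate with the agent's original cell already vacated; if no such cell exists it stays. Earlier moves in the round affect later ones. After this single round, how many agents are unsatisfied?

Initially unsatisfied (in order): (0,0), (1,0), (2,0), (2,1).
  (0,0): no empty cell satisfies it; stays.
  (1,0) → (1,2).
  (2,0): no empty cell satisfies it; stays.
  (2,1): no empty cell satisfies it; stays.
Resulting grid:
@ _ %
_ % %
@ % %
Unsatisfied now: (2,0), (2,1).

2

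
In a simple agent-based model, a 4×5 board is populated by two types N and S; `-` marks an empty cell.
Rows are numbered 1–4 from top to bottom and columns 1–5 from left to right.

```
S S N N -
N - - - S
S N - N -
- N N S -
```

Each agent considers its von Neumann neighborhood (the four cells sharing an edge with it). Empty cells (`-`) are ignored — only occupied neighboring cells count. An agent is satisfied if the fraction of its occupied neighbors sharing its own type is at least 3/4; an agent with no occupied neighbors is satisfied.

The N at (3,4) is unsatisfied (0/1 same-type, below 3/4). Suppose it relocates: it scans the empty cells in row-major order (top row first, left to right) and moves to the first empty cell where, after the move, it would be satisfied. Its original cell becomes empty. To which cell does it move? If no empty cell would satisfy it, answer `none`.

Vacating (3,4). Empty cells in order:
  (1,5): 1/2 same-type → still unsatisfied.
  (2,2): 2/3 same-type → still unsatisfied.
  (2,3): 1/1 same-type → satisfied — stop here.

(2,3)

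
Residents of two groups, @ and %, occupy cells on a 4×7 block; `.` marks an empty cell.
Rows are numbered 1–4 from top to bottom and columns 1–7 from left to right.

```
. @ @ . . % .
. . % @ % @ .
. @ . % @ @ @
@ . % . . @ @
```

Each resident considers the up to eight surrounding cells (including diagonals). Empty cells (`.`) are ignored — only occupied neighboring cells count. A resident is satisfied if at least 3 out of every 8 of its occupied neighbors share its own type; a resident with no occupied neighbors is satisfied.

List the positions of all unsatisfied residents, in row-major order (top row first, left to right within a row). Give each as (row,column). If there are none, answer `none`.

Row 1: (1,2)@ 1/2 ✓ · (1,3)@ 2/3 ✓ · (1,6)% 1/2 ✓
Row 2: (2,3)% 1/5 ✗ · (2,4)@ 2/5 ✓ · (2,5)% 2/6 ✗ · (2,6)@ 3/5 ✓
Row 3: (3,2)@ 1/3 ✗ · (3,4)% 3/5 ✓ · (3,5)@ 4/6 ✓ · (3,6)@ 5/6 ✓ · (3,7)@ 4/4 ✓
Row 4: (4,1)@ 1/1 ✓ · (4,3)% 1/2 ✓ · (4,6)@ 4/4 ✓ · (4,7)@ 3/3 ✓

(2,3), (2,5), (3,2)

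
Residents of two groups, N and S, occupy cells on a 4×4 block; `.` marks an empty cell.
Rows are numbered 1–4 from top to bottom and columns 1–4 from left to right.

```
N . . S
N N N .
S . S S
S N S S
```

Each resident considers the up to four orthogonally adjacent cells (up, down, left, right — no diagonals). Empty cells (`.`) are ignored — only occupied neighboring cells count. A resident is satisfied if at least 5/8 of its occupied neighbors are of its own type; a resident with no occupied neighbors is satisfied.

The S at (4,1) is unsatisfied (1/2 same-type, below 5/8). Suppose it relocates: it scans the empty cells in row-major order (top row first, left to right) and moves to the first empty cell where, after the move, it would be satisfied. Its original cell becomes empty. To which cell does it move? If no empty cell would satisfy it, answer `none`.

(2,4)

Vacating (4,1). Empty cells in order:
  (1,2): 0/2 same-type → still unsatisfied.
  (1,3): 1/2 same-type → still unsatisfied.
  (2,4): 2/3 same-type → satisfied — stop here.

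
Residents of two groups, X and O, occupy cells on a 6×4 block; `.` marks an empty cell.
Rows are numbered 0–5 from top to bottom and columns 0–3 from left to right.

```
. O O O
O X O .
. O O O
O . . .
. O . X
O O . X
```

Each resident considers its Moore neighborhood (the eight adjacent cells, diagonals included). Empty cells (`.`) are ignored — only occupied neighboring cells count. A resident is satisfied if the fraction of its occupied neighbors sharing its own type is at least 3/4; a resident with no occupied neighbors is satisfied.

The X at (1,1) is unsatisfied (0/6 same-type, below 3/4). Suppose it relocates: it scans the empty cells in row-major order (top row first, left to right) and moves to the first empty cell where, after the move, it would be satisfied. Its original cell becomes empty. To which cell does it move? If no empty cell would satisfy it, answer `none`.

Vacating (1,1). Empty cells in order:
  (0,0): 0/2 same-type → still unsatisfied.
  (1,3): 0/5 same-type → still unsatisfied.
  (2,0): 0/3 same-type → still unsatisfied.
  (3,1): 0/4 same-type → still unsatisfied.
  (3,2): 1/5 same-type → still unsatisfied.
  (3,3): 1/3 same-type → still unsatisfied.
  (4,0): 0/4 same-type → still unsatisfied.
  (4,2): 2/4 same-type → still unsatisfied.
  (5,2): 2/4 same-type → still unsatisfied.

none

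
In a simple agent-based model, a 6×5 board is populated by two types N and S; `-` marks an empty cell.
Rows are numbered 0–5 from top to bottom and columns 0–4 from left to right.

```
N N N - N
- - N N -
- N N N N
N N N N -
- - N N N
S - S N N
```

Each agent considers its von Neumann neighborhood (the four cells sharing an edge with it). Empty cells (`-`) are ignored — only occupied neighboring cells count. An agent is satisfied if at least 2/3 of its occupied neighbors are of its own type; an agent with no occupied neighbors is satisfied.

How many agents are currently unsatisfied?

1

(0,0)N 1/1 ✓
(0,1)N 2/2 ✓
(0,2)N 2/2 ✓
(0,4)N 0/0 ✓
(1,2)N 3/3 ✓
(1,3)N 2/2 ✓
(2,1)N 2/2 ✓
(2,2)N 4/4 ✓
(2,3)N 4/4 ✓
(2,4)N 1/1 ✓
(3,0)N 1/1 ✓
(3,1)N 3/3 ✓
(3,2)N 4/4 ✓
(3,3)N 3/3 ✓
(4,2)N 2/3 ✓
(4,3)N 4/4 ✓
(4,4)N 2/2 ✓
(5,0)S 0/0 ✓
(5,2)S 0/2 ✗
(5,3)N 2/3 ✓
(5,4)N 2/2 ✓
Unsatisfied: (5,2) — 1 in total.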